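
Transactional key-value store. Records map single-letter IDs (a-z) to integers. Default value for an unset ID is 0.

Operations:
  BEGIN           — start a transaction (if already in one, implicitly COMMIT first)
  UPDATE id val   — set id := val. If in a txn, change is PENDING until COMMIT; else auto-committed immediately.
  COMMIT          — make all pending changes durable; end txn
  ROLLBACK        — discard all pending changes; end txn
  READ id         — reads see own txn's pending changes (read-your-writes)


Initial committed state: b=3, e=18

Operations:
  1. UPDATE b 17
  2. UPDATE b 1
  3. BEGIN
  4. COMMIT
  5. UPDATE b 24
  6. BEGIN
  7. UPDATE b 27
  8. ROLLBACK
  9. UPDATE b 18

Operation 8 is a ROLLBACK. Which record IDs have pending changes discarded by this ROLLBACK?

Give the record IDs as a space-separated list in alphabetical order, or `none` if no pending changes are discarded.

Initial committed: {b=3, e=18}
Op 1: UPDATE b=17 (auto-commit; committed b=17)
Op 2: UPDATE b=1 (auto-commit; committed b=1)
Op 3: BEGIN: in_txn=True, pending={}
Op 4: COMMIT: merged [] into committed; committed now {b=1, e=18}
Op 5: UPDATE b=24 (auto-commit; committed b=24)
Op 6: BEGIN: in_txn=True, pending={}
Op 7: UPDATE b=27 (pending; pending now {b=27})
Op 8: ROLLBACK: discarded pending ['b']; in_txn=False
Op 9: UPDATE b=18 (auto-commit; committed b=18)
ROLLBACK at op 8 discards: ['b']

Answer: b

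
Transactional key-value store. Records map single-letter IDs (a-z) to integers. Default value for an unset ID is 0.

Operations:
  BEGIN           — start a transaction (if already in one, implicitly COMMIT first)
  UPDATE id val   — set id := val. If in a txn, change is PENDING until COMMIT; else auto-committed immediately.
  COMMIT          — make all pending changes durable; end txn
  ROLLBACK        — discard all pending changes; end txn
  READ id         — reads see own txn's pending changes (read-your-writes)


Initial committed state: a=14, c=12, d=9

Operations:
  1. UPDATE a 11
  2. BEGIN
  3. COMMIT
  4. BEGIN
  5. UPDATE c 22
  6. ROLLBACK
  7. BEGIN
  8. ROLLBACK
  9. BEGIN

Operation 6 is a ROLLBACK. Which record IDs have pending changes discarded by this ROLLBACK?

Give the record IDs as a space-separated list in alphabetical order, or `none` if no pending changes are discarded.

Initial committed: {a=14, c=12, d=9}
Op 1: UPDATE a=11 (auto-commit; committed a=11)
Op 2: BEGIN: in_txn=True, pending={}
Op 3: COMMIT: merged [] into committed; committed now {a=11, c=12, d=9}
Op 4: BEGIN: in_txn=True, pending={}
Op 5: UPDATE c=22 (pending; pending now {c=22})
Op 6: ROLLBACK: discarded pending ['c']; in_txn=False
Op 7: BEGIN: in_txn=True, pending={}
Op 8: ROLLBACK: discarded pending []; in_txn=False
Op 9: BEGIN: in_txn=True, pending={}
ROLLBACK at op 6 discards: ['c']

Answer: c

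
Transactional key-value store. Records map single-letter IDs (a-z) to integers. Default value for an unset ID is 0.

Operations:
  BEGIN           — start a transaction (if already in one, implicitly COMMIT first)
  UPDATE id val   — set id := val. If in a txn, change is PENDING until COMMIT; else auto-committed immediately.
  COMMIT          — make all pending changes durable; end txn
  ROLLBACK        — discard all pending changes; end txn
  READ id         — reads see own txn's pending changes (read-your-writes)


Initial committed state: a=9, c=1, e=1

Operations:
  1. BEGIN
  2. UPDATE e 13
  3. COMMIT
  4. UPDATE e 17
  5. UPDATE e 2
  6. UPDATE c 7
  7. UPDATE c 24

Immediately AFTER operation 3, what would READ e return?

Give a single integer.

Answer: 13

Derivation:
Initial committed: {a=9, c=1, e=1}
Op 1: BEGIN: in_txn=True, pending={}
Op 2: UPDATE e=13 (pending; pending now {e=13})
Op 3: COMMIT: merged ['e'] into committed; committed now {a=9, c=1, e=13}
After op 3: visible(e) = 13 (pending={}, committed={a=9, c=1, e=13})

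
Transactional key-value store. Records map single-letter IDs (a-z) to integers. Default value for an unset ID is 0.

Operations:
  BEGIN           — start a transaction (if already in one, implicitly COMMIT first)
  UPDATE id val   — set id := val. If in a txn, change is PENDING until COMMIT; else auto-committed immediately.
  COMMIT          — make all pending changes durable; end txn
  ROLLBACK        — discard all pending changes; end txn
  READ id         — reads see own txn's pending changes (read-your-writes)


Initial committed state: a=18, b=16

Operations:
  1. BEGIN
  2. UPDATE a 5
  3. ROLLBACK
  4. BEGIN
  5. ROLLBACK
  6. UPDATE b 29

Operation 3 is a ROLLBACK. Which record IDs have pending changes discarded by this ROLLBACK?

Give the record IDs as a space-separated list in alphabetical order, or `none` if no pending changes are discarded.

Initial committed: {a=18, b=16}
Op 1: BEGIN: in_txn=True, pending={}
Op 2: UPDATE a=5 (pending; pending now {a=5})
Op 3: ROLLBACK: discarded pending ['a']; in_txn=False
Op 4: BEGIN: in_txn=True, pending={}
Op 5: ROLLBACK: discarded pending []; in_txn=False
Op 6: UPDATE b=29 (auto-commit; committed b=29)
ROLLBACK at op 3 discards: ['a']

Answer: a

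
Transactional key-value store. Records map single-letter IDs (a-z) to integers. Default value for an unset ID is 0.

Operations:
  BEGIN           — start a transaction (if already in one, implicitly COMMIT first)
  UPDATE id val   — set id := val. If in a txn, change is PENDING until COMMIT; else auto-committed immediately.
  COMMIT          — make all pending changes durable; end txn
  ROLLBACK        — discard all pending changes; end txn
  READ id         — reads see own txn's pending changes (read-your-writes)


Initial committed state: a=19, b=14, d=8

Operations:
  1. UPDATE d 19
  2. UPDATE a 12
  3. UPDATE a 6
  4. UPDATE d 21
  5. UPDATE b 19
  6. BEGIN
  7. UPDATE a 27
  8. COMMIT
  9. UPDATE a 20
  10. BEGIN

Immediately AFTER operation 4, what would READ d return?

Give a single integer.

Initial committed: {a=19, b=14, d=8}
Op 1: UPDATE d=19 (auto-commit; committed d=19)
Op 2: UPDATE a=12 (auto-commit; committed a=12)
Op 3: UPDATE a=6 (auto-commit; committed a=6)
Op 4: UPDATE d=21 (auto-commit; committed d=21)
After op 4: visible(d) = 21 (pending={}, committed={a=6, b=14, d=21})

Answer: 21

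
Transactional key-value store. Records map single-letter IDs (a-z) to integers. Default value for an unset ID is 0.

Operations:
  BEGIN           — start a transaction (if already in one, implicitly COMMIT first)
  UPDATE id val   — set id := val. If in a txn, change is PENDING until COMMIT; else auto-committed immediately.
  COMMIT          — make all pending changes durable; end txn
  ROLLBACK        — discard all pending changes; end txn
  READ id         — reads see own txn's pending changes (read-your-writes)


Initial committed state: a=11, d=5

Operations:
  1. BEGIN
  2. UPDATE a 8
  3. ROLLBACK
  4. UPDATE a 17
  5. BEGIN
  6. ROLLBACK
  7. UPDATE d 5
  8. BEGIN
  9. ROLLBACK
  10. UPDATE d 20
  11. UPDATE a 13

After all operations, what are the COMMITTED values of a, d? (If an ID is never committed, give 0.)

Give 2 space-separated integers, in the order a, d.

Answer: 13 20

Derivation:
Initial committed: {a=11, d=5}
Op 1: BEGIN: in_txn=True, pending={}
Op 2: UPDATE a=8 (pending; pending now {a=8})
Op 3: ROLLBACK: discarded pending ['a']; in_txn=False
Op 4: UPDATE a=17 (auto-commit; committed a=17)
Op 5: BEGIN: in_txn=True, pending={}
Op 6: ROLLBACK: discarded pending []; in_txn=False
Op 7: UPDATE d=5 (auto-commit; committed d=5)
Op 8: BEGIN: in_txn=True, pending={}
Op 9: ROLLBACK: discarded pending []; in_txn=False
Op 10: UPDATE d=20 (auto-commit; committed d=20)
Op 11: UPDATE a=13 (auto-commit; committed a=13)
Final committed: {a=13, d=20}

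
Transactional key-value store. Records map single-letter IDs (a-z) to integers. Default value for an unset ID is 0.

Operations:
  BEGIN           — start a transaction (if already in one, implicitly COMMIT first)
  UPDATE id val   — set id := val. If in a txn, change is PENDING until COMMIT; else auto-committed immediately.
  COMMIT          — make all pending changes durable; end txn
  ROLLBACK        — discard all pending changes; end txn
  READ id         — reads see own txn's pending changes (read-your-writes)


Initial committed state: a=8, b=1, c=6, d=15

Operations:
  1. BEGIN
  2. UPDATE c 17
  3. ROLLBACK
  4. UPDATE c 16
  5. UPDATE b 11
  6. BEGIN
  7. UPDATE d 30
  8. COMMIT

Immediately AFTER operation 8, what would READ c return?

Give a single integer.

Answer: 16

Derivation:
Initial committed: {a=8, b=1, c=6, d=15}
Op 1: BEGIN: in_txn=True, pending={}
Op 2: UPDATE c=17 (pending; pending now {c=17})
Op 3: ROLLBACK: discarded pending ['c']; in_txn=False
Op 4: UPDATE c=16 (auto-commit; committed c=16)
Op 5: UPDATE b=11 (auto-commit; committed b=11)
Op 6: BEGIN: in_txn=True, pending={}
Op 7: UPDATE d=30 (pending; pending now {d=30})
Op 8: COMMIT: merged ['d'] into committed; committed now {a=8, b=11, c=16, d=30}
After op 8: visible(c) = 16 (pending={}, committed={a=8, b=11, c=16, d=30})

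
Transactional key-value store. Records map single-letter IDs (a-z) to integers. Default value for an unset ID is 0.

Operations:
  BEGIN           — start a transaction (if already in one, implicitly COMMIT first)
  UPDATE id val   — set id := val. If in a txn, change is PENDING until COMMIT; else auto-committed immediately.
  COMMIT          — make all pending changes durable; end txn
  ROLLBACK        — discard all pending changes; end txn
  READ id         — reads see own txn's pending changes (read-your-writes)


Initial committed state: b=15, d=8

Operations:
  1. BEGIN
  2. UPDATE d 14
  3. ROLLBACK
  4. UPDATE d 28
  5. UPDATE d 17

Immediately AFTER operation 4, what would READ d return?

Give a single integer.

Answer: 28

Derivation:
Initial committed: {b=15, d=8}
Op 1: BEGIN: in_txn=True, pending={}
Op 2: UPDATE d=14 (pending; pending now {d=14})
Op 3: ROLLBACK: discarded pending ['d']; in_txn=False
Op 4: UPDATE d=28 (auto-commit; committed d=28)
After op 4: visible(d) = 28 (pending={}, committed={b=15, d=28})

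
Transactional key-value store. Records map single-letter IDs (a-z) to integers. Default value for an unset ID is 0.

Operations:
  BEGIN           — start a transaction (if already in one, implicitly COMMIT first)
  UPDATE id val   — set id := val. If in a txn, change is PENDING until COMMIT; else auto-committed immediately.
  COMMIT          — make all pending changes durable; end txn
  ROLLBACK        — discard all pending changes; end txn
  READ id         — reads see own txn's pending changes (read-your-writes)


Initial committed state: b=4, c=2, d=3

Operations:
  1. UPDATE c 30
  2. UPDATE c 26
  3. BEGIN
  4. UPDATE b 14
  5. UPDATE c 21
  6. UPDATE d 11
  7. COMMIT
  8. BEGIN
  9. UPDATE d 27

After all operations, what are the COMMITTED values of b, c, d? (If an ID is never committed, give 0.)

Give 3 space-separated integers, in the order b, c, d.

Initial committed: {b=4, c=2, d=3}
Op 1: UPDATE c=30 (auto-commit; committed c=30)
Op 2: UPDATE c=26 (auto-commit; committed c=26)
Op 3: BEGIN: in_txn=True, pending={}
Op 4: UPDATE b=14 (pending; pending now {b=14})
Op 5: UPDATE c=21 (pending; pending now {b=14, c=21})
Op 6: UPDATE d=11 (pending; pending now {b=14, c=21, d=11})
Op 7: COMMIT: merged ['b', 'c', 'd'] into committed; committed now {b=14, c=21, d=11}
Op 8: BEGIN: in_txn=True, pending={}
Op 9: UPDATE d=27 (pending; pending now {d=27})
Final committed: {b=14, c=21, d=11}

Answer: 14 21 11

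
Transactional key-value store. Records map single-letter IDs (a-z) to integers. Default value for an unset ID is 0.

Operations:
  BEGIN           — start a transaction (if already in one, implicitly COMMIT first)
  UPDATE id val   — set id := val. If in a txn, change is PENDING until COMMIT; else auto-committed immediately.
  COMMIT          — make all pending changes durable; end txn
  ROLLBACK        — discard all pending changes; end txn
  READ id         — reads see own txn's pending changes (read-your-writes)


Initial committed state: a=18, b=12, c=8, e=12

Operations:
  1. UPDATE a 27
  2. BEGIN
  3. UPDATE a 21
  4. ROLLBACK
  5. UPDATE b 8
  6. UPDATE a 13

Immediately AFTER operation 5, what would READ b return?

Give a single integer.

Answer: 8

Derivation:
Initial committed: {a=18, b=12, c=8, e=12}
Op 1: UPDATE a=27 (auto-commit; committed a=27)
Op 2: BEGIN: in_txn=True, pending={}
Op 3: UPDATE a=21 (pending; pending now {a=21})
Op 4: ROLLBACK: discarded pending ['a']; in_txn=False
Op 5: UPDATE b=8 (auto-commit; committed b=8)
After op 5: visible(b) = 8 (pending={}, committed={a=27, b=8, c=8, e=12})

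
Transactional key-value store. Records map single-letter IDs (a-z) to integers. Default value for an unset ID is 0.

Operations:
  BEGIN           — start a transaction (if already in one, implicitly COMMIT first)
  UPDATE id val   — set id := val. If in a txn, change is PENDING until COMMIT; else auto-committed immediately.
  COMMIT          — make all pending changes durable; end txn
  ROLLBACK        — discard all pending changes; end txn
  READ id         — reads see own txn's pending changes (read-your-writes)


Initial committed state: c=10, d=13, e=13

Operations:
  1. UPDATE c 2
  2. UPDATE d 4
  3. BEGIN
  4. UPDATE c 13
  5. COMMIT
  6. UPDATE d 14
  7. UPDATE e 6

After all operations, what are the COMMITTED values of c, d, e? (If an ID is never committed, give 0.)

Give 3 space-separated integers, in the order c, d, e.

Initial committed: {c=10, d=13, e=13}
Op 1: UPDATE c=2 (auto-commit; committed c=2)
Op 2: UPDATE d=4 (auto-commit; committed d=4)
Op 3: BEGIN: in_txn=True, pending={}
Op 4: UPDATE c=13 (pending; pending now {c=13})
Op 5: COMMIT: merged ['c'] into committed; committed now {c=13, d=4, e=13}
Op 6: UPDATE d=14 (auto-commit; committed d=14)
Op 7: UPDATE e=6 (auto-commit; committed e=6)
Final committed: {c=13, d=14, e=6}

Answer: 13 14 6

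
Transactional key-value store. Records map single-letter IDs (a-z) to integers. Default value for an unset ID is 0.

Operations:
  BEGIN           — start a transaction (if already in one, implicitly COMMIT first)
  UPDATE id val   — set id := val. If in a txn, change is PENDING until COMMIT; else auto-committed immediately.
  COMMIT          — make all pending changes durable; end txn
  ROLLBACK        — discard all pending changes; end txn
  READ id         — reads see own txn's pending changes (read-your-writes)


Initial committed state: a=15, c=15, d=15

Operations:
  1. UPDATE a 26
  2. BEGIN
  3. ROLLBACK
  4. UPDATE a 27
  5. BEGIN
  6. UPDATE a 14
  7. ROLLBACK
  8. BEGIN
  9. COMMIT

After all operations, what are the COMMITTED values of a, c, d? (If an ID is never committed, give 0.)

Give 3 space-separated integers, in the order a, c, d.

Initial committed: {a=15, c=15, d=15}
Op 1: UPDATE a=26 (auto-commit; committed a=26)
Op 2: BEGIN: in_txn=True, pending={}
Op 3: ROLLBACK: discarded pending []; in_txn=False
Op 4: UPDATE a=27 (auto-commit; committed a=27)
Op 5: BEGIN: in_txn=True, pending={}
Op 6: UPDATE a=14 (pending; pending now {a=14})
Op 7: ROLLBACK: discarded pending ['a']; in_txn=False
Op 8: BEGIN: in_txn=True, pending={}
Op 9: COMMIT: merged [] into committed; committed now {a=27, c=15, d=15}
Final committed: {a=27, c=15, d=15}

Answer: 27 15 15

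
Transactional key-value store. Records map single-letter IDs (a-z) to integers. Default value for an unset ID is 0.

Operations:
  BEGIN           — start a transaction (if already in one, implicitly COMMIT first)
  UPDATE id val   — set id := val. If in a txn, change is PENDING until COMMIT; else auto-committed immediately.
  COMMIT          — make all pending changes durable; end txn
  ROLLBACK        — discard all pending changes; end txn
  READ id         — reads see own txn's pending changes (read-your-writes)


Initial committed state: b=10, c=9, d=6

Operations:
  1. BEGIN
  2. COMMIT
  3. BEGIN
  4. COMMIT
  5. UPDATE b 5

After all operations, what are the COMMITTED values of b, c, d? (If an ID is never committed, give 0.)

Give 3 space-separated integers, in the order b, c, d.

Initial committed: {b=10, c=9, d=6}
Op 1: BEGIN: in_txn=True, pending={}
Op 2: COMMIT: merged [] into committed; committed now {b=10, c=9, d=6}
Op 3: BEGIN: in_txn=True, pending={}
Op 4: COMMIT: merged [] into committed; committed now {b=10, c=9, d=6}
Op 5: UPDATE b=5 (auto-commit; committed b=5)
Final committed: {b=5, c=9, d=6}

Answer: 5 9 6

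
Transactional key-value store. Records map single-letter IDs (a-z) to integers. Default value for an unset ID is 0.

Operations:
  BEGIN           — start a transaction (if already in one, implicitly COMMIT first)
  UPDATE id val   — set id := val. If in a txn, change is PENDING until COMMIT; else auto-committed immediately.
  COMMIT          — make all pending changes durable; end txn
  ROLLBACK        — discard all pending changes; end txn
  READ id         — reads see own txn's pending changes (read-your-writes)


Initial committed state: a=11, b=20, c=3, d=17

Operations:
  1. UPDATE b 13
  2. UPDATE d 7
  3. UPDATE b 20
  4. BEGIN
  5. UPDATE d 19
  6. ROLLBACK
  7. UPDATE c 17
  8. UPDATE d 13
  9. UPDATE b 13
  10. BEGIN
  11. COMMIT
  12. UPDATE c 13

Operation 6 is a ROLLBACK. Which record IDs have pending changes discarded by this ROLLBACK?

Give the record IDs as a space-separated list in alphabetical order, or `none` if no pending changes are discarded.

Answer: d

Derivation:
Initial committed: {a=11, b=20, c=3, d=17}
Op 1: UPDATE b=13 (auto-commit; committed b=13)
Op 2: UPDATE d=7 (auto-commit; committed d=7)
Op 3: UPDATE b=20 (auto-commit; committed b=20)
Op 4: BEGIN: in_txn=True, pending={}
Op 5: UPDATE d=19 (pending; pending now {d=19})
Op 6: ROLLBACK: discarded pending ['d']; in_txn=False
Op 7: UPDATE c=17 (auto-commit; committed c=17)
Op 8: UPDATE d=13 (auto-commit; committed d=13)
Op 9: UPDATE b=13 (auto-commit; committed b=13)
Op 10: BEGIN: in_txn=True, pending={}
Op 11: COMMIT: merged [] into committed; committed now {a=11, b=13, c=17, d=13}
Op 12: UPDATE c=13 (auto-commit; committed c=13)
ROLLBACK at op 6 discards: ['d']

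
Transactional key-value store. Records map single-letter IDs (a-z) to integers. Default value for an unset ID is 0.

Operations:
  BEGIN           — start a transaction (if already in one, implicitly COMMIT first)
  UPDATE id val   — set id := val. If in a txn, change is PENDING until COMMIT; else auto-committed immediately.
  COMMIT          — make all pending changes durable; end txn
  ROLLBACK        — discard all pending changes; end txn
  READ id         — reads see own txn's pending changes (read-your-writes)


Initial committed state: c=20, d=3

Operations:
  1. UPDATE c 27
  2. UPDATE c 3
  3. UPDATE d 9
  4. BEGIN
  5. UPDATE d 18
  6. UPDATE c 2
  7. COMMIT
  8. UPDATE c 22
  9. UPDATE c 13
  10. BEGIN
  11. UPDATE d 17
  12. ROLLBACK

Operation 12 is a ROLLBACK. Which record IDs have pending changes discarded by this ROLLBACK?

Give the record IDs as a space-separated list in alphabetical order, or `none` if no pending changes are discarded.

Answer: d

Derivation:
Initial committed: {c=20, d=3}
Op 1: UPDATE c=27 (auto-commit; committed c=27)
Op 2: UPDATE c=3 (auto-commit; committed c=3)
Op 3: UPDATE d=9 (auto-commit; committed d=9)
Op 4: BEGIN: in_txn=True, pending={}
Op 5: UPDATE d=18 (pending; pending now {d=18})
Op 6: UPDATE c=2 (pending; pending now {c=2, d=18})
Op 7: COMMIT: merged ['c', 'd'] into committed; committed now {c=2, d=18}
Op 8: UPDATE c=22 (auto-commit; committed c=22)
Op 9: UPDATE c=13 (auto-commit; committed c=13)
Op 10: BEGIN: in_txn=True, pending={}
Op 11: UPDATE d=17 (pending; pending now {d=17})
Op 12: ROLLBACK: discarded pending ['d']; in_txn=False
ROLLBACK at op 12 discards: ['d']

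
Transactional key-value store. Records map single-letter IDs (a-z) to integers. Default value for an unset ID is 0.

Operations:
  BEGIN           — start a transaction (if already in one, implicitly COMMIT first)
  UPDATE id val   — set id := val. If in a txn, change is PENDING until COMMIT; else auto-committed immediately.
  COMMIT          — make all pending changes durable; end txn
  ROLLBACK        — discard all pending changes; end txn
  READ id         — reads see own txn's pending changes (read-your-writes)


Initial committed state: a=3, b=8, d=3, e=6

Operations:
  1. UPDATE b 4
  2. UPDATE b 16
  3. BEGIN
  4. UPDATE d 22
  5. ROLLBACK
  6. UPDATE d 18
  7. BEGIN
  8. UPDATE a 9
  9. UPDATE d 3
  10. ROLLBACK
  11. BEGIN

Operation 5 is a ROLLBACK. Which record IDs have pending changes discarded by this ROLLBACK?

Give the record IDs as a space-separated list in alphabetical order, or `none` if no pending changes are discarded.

Initial committed: {a=3, b=8, d=3, e=6}
Op 1: UPDATE b=4 (auto-commit; committed b=4)
Op 2: UPDATE b=16 (auto-commit; committed b=16)
Op 3: BEGIN: in_txn=True, pending={}
Op 4: UPDATE d=22 (pending; pending now {d=22})
Op 5: ROLLBACK: discarded pending ['d']; in_txn=False
Op 6: UPDATE d=18 (auto-commit; committed d=18)
Op 7: BEGIN: in_txn=True, pending={}
Op 8: UPDATE a=9 (pending; pending now {a=9})
Op 9: UPDATE d=3 (pending; pending now {a=9, d=3})
Op 10: ROLLBACK: discarded pending ['a', 'd']; in_txn=False
Op 11: BEGIN: in_txn=True, pending={}
ROLLBACK at op 5 discards: ['d']

Answer: d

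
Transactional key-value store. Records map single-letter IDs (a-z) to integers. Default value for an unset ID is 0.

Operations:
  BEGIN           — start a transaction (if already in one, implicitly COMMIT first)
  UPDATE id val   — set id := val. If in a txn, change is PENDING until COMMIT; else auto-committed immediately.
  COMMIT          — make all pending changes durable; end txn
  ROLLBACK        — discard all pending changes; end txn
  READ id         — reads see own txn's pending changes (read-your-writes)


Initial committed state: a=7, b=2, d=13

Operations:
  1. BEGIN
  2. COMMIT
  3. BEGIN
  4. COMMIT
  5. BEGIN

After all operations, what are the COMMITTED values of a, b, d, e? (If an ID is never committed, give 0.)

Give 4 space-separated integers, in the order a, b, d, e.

Initial committed: {a=7, b=2, d=13}
Op 1: BEGIN: in_txn=True, pending={}
Op 2: COMMIT: merged [] into committed; committed now {a=7, b=2, d=13}
Op 3: BEGIN: in_txn=True, pending={}
Op 4: COMMIT: merged [] into committed; committed now {a=7, b=2, d=13}
Op 5: BEGIN: in_txn=True, pending={}
Final committed: {a=7, b=2, d=13}

Answer: 7 2 13 0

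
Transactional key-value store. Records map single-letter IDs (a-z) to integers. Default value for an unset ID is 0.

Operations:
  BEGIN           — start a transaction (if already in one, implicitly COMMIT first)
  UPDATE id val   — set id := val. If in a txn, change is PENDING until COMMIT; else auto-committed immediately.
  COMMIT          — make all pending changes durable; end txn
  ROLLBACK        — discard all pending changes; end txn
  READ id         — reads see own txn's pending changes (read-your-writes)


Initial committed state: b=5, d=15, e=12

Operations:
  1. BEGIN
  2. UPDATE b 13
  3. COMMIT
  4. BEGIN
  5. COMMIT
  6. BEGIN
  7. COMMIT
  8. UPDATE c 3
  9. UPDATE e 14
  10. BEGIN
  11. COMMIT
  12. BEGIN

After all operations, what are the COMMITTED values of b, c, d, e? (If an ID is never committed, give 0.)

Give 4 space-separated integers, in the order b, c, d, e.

Answer: 13 3 15 14

Derivation:
Initial committed: {b=5, d=15, e=12}
Op 1: BEGIN: in_txn=True, pending={}
Op 2: UPDATE b=13 (pending; pending now {b=13})
Op 3: COMMIT: merged ['b'] into committed; committed now {b=13, d=15, e=12}
Op 4: BEGIN: in_txn=True, pending={}
Op 5: COMMIT: merged [] into committed; committed now {b=13, d=15, e=12}
Op 6: BEGIN: in_txn=True, pending={}
Op 7: COMMIT: merged [] into committed; committed now {b=13, d=15, e=12}
Op 8: UPDATE c=3 (auto-commit; committed c=3)
Op 9: UPDATE e=14 (auto-commit; committed e=14)
Op 10: BEGIN: in_txn=True, pending={}
Op 11: COMMIT: merged [] into committed; committed now {b=13, c=3, d=15, e=14}
Op 12: BEGIN: in_txn=True, pending={}
Final committed: {b=13, c=3, d=15, e=14}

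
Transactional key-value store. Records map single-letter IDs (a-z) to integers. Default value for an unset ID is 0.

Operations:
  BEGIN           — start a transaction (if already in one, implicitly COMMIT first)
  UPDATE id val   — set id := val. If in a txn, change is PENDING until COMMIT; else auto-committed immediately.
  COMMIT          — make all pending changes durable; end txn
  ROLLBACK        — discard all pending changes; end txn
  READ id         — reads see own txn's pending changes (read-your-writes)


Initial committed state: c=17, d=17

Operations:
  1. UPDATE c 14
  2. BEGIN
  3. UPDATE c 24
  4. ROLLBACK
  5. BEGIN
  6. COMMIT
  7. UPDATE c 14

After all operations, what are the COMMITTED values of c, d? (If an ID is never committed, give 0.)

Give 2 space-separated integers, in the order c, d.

Initial committed: {c=17, d=17}
Op 1: UPDATE c=14 (auto-commit; committed c=14)
Op 2: BEGIN: in_txn=True, pending={}
Op 3: UPDATE c=24 (pending; pending now {c=24})
Op 4: ROLLBACK: discarded pending ['c']; in_txn=False
Op 5: BEGIN: in_txn=True, pending={}
Op 6: COMMIT: merged [] into committed; committed now {c=14, d=17}
Op 7: UPDATE c=14 (auto-commit; committed c=14)
Final committed: {c=14, d=17}

Answer: 14 17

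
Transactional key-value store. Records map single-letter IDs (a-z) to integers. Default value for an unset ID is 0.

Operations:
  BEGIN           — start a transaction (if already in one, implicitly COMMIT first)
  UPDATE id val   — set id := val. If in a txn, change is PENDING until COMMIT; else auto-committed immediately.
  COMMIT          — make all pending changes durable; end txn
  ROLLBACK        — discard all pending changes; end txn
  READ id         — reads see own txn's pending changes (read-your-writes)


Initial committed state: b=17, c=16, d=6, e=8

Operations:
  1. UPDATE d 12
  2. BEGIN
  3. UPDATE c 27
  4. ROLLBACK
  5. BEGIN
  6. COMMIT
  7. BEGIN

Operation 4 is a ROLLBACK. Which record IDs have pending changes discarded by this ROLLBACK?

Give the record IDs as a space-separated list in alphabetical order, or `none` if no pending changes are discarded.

Initial committed: {b=17, c=16, d=6, e=8}
Op 1: UPDATE d=12 (auto-commit; committed d=12)
Op 2: BEGIN: in_txn=True, pending={}
Op 3: UPDATE c=27 (pending; pending now {c=27})
Op 4: ROLLBACK: discarded pending ['c']; in_txn=False
Op 5: BEGIN: in_txn=True, pending={}
Op 6: COMMIT: merged [] into committed; committed now {b=17, c=16, d=12, e=8}
Op 7: BEGIN: in_txn=True, pending={}
ROLLBACK at op 4 discards: ['c']

Answer: c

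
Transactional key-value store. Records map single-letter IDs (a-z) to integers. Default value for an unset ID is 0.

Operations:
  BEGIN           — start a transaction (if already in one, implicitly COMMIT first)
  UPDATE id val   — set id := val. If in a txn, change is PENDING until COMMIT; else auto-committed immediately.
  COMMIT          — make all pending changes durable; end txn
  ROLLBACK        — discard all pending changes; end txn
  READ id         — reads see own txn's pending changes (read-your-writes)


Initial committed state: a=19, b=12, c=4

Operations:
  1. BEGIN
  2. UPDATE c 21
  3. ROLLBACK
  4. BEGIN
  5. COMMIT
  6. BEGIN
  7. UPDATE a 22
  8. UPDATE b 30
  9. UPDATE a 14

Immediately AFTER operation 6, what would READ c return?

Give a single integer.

Initial committed: {a=19, b=12, c=4}
Op 1: BEGIN: in_txn=True, pending={}
Op 2: UPDATE c=21 (pending; pending now {c=21})
Op 3: ROLLBACK: discarded pending ['c']; in_txn=False
Op 4: BEGIN: in_txn=True, pending={}
Op 5: COMMIT: merged [] into committed; committed now {a=19, b=12, c=4}
Op 6: BEGIN: in_txn=True, pending={}
After op 6: visible(c) = 4 (pending={}, committed={a=19, b=12, c=4})

Answer: 4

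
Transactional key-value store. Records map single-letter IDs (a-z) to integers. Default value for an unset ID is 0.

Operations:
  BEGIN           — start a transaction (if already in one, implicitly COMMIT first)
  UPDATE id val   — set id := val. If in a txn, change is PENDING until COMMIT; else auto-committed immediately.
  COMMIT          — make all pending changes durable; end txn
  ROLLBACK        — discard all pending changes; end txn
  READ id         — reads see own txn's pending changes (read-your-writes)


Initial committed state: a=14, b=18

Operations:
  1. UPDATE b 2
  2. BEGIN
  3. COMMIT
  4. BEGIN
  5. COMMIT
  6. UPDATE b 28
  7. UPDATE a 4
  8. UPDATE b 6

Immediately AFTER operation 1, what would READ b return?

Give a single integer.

Answer: 2

Derivation:
Initial committed: {a=14, b=18}
Op 1: UPDATE b=2 (auto-commit; committed b=2)
After op 1: visible(b) = 2 (pending={}, committed={a=14, b=2})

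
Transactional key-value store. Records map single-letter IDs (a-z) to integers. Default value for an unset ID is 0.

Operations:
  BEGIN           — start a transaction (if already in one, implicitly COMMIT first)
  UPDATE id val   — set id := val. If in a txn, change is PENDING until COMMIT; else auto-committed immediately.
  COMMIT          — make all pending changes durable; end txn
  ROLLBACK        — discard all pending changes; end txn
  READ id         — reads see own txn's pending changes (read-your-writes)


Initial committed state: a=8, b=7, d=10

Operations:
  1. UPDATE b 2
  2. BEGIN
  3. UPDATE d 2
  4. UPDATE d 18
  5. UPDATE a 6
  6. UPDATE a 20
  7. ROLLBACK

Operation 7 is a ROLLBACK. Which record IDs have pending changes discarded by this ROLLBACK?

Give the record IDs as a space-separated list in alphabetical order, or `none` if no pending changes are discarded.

Answer: a d

Derivation:
Initial committed: {a=8, b=7, d=10}
Op 1: UPDATE b=2 (auto-commit; committed b=2)
Op 2: BEGIN: in_txn=True, pending={}
Op 3: UPDATE d=2 (pending; pending now {d=2})
Op 4: UPDATE d=18 (pending; pending now {d=18})
Op 5: UPDATE a=6 (pending; pending now {a=6, d=18})
Op 6: UPDATE a=20 (pending; pending now {a=20, d=18})
Op 7: ROLLBACK: discarded pending ['a', 'd']; in_txn=False
ROLLBACK at op 7 discards: ['a', 'd']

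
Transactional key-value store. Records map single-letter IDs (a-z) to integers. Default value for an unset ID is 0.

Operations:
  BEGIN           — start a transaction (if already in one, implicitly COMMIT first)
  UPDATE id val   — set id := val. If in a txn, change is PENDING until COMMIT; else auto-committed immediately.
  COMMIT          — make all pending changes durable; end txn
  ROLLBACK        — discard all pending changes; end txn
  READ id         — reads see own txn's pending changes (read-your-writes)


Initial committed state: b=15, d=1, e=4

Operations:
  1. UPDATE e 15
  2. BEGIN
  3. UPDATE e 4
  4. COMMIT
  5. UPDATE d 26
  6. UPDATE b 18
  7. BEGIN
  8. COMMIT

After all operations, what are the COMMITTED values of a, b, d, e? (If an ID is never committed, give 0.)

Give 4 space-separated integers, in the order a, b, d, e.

Answer: 0 18 26 4

Derivation:
Initial committed: {b=15, d=1, e=4}
Op 1: UPDATE e=15 (auto-commit; committed e=15)
Op 2: BEGIN: in_txn=True, pending={}
Op 3: UPDATE e=4 (pending; pending now {e=4})
Op 4: COMMIT: merged ['e'] into committed; committed now {b=15, d=1, e=4}
Op 5: UPDATE d=26 (auto-commit; committed d=26)
Op 6: UPDATE b=18 (auto-commit; committed b=18)
Op 7: BEGIN: in_txn=True, pending={}
Op 8: COMMIT: merged [] into committed; committed now {b=18, d=26, e=4}
Final committed: {b=18, d=26, e=4}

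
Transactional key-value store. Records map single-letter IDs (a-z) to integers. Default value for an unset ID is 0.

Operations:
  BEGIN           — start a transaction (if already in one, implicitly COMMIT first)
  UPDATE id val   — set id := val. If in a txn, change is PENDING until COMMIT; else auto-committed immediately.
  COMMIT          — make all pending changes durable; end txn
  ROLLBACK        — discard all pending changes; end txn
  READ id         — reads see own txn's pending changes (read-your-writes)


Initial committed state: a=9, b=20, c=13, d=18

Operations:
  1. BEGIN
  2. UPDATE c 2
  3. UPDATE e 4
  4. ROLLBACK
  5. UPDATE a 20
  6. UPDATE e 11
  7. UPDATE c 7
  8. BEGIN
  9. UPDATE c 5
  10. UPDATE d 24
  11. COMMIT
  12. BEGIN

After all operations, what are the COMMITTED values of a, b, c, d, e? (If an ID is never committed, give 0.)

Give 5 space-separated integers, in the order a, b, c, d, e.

Initial committed: {a=9, b=20, c=13, d=18}
Op 1: BEGIN: in_txn=True, pending={}
Op 2: UPDATE c=2 (pending; pending now {c=2})
Op 3: UPDATE e=4 (pending; pending now {c=2, e=4})
Op 4: ROLLBACK: discarded pending ['c', 'e']; in_txn=False
Op 5: UPDATE a=20 (auto-commit; committed a=20)
Op 6: UPDATE e=11 (auto-commit; committed e=11)
Op 7: UPDATE c=7 (auto-commit; committed c=7)
Op 8: BEGIN: in_txn=True, pending={}
Op 9: UPDATE c=5 (pending; pending now {c=5})
Op 10: UPDATE d=24 (pending; pending now {c=5, d=24})
Op 11: COMMIT: merged ['c', 'd'] into committed; committed now {a=20, b=20, c=5, d=24, e=11}
Op 12: BEGIN: in_txn=True, pending={}
Final committed: {a=20, b=20, c=5, d=24, e=11}

Answer: 20 20 5 24 11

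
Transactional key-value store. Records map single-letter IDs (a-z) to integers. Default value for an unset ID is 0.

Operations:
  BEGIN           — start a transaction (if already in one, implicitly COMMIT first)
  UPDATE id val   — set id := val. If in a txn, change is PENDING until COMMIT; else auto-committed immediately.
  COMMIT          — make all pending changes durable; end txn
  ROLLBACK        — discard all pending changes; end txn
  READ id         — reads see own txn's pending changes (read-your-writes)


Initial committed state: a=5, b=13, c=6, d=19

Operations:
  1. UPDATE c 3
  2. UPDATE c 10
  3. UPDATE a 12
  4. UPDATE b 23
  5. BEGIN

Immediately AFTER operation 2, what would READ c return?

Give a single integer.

Initial committed: {a=5, b=13, c=6, d=19}
Op 1: UPDATE c=3 (auto-commit; committed c=3)
Op 2: UPDATE c=10 (auto-commit; committed c=10)
After op 2: visible(c) = 10 (pending={}, committed={a=5, b=13, c=10, d=19})

Answer: 10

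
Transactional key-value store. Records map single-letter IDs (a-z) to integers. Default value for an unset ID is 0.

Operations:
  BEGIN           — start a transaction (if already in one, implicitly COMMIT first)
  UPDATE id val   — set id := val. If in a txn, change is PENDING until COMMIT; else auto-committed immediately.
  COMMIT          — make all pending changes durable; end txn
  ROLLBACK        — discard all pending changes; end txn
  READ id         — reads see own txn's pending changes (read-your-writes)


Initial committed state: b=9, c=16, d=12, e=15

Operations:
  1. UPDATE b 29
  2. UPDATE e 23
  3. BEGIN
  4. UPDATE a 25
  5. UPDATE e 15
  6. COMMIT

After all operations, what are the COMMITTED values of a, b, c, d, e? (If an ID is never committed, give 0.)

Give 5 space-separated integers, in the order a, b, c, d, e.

Answer: 25 29 16 12 15

Derivation:
Initial committed: {b=9, c=16, d=12, e=15}
Op 1: UPDATE b=29 (auto-commit; committed b=29)
Op 2: UPDATE e=23 (auto-commit; committed e=23)
Op 3: BEGIN: in_txn=True, pending={}
Op 4: UPDATE a=25 (pending; pending now {a=25})
Op 5: UPDATE e=15 (pending; pending now {a=25, e=15})
Op 6: COMMIT: merged ['a', 'e'] into committed; committed now {a=25, b=29, c=16, d=12, e=15}
Final committed: {a=25, b=29, c=16, d=12, e=15}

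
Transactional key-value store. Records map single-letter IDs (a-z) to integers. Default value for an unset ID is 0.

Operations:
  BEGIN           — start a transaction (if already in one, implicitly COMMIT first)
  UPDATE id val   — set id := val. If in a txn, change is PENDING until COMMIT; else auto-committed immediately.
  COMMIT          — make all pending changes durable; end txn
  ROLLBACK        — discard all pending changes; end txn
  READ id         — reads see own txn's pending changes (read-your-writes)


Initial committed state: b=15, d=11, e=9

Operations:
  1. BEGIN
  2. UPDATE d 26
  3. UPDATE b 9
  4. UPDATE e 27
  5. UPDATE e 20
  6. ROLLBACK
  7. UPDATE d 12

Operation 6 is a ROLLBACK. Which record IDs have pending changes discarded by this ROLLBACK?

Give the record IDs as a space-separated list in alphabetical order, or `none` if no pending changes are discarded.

Answer: b d e

Derivation:
Initial committed: {b=15, d=11, e=9}
Op 1: BEGIN: in_txn=True, pending={}
Op 2: UPDATE d=26 (pending; pending now {d=26})
Op 3: UPDATE b=9 (pending; pending now {b=9, d=26})
Op 4: UPDATE e=27 (pending; pending now {b=9, d=26, e=27})
Op 5: UPDATE e=20 (pending; pending now {b=9, d=26, e=20})
Op 6: ROLLBACK: discarded pending ['b', 'd', 'e']; in_txn=False
Op 7: UPDATE d=12 (auto-commit; committed d=12)
ROLLBACK at op 6 discards: ['b', 'd', 'e']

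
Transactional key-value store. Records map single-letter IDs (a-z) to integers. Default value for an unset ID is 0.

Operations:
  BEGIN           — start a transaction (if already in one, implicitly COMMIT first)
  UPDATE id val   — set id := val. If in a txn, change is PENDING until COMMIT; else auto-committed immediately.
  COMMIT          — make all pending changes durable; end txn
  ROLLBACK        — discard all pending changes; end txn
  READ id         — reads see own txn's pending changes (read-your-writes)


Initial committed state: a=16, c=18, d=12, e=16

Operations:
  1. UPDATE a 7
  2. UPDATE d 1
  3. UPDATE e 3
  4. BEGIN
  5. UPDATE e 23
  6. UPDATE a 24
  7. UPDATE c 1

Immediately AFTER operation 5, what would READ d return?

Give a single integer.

Answer: 1

Derivation:
Initial committed: {a=16, c=18, d=12, e=16}
Op 1: UPDATE a=7 (auto-commit; committed a=7)
Op 2: UPDATE d=1 (auto-commit; committed d=1)
Op 3: UPDATE e=3 (auto-commit; committed e=3)
Op 4: BEGIN: in_txn=True, pending={}
Op 5: UPDATE e=23 (pending; pending now {e=23})
After op 5: visible(d) = 1 (pending={e=23}, committed={a=7, c=18, d=1, e=3})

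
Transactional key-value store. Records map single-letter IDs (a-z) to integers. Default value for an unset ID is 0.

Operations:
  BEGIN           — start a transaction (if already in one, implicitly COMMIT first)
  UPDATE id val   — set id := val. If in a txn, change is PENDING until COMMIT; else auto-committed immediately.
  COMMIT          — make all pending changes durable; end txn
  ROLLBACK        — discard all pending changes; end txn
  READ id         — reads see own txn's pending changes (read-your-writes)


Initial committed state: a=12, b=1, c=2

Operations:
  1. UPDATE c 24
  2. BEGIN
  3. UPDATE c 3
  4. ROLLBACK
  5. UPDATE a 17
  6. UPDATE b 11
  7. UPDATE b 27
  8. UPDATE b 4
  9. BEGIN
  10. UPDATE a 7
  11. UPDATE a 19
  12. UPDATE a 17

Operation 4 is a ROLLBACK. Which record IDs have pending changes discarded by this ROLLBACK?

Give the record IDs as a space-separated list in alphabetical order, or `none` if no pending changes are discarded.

Initial committed: {a=12, b=1, c=2}
Op 1: UPDATE c=24 (auto-commit; committed c=24)
Op 2: BEGIN: in_txn=True, pending={}
Op 3: UPDATE c=3 (pending; pending now {c=3})
Op 4: ROLLBACK: discarded pending ['c']; in_txn=False
Op 5: UPDATE a=17 (auto-commit; committed a=17)
Op 6: UPDATE b=11 (auto-commit; committed b=11)
Op 7: UPDATE b=27 (auto-commit; committed b=27)
Op 8: UPDATE b=4 (auto-commit; committed b=4)
Op 9: BEGIN: in_txn=True, pending={}
Op 10: UPDATE a=7 (pending; pending now {a=7})
Op 11: UPDATE a=19 (pending; pending now {a=19})
Op 12: UPDATE a=17 (pending; pending now {a=17})
ROLLBACK at op 4 discards: ['c']

Answer: c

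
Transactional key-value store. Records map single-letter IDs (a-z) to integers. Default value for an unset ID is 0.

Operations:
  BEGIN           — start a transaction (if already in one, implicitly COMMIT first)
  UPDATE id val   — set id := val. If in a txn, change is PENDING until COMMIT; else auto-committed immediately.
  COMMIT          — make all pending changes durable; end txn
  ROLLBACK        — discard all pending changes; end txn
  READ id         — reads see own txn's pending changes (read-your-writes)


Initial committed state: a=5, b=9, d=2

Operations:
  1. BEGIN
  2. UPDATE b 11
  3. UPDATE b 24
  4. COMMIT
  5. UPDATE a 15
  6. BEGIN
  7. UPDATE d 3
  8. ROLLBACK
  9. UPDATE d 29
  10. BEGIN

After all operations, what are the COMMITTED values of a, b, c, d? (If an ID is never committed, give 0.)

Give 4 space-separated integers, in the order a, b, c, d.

Answer: 15 24 0 29

Derivation:
Initial committed: {a=5, b=9, d=2}
Op 1: BEGIN: in_txn=True, pending={}
Op 2: UPDATE b=11 (pending; pending now {b=11})
Op 3: UPDATE b=24 (pending; pending now {b=24})
Op 4: COMMIT: merged ['b'] into committed; committed now {a=5, b=24, d=2}
Op 5: UPDATE a=15 (auto-commit; committed a=15)
Op 6: BEGIN: in_txn=True, pending={}
Op 7: UPDATE d=3 (pending; pending now {d=3})
Op 8: ROLLBACK: discarded pending ['d']; in_txn=False
Op 9: UPDATE d=29 (auto-commit; committed d=29)
Op 10: BEGIN: in_txn=True, pending={}
Final committed: {a=15, b=24, d=29}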